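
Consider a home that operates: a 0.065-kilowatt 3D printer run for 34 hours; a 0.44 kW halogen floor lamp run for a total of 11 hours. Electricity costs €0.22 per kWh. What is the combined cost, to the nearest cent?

€1.55

3D printer: 0.065 kW × 34 h = 2.21 kWh
halogen floor lamp: 0.44 kW × 11 h = 4.84 kWh
Total energy = 7.05 kWh
Cost = 7.05 × €0.22 = €1.55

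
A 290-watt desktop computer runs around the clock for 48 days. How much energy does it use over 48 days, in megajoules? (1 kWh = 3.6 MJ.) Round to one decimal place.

Runtime = 24 h × 48 = 1152 h
Energy = 0.29 kW × 1152 h = 334.08 kWh
= 334.08 × 3.6 MJ = 1202.7 MJ

1202.7 MJ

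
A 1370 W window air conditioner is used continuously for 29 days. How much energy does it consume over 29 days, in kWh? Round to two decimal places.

953.52 kWh

Runtime = 24 h × 29 = 696 h
Energy = 1.37 kW × 696 h = 953.52 kWh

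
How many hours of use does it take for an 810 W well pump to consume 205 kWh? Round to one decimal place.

253.1 h

Hours = 205 kWh ÷ 0.81 kW = 253.1 h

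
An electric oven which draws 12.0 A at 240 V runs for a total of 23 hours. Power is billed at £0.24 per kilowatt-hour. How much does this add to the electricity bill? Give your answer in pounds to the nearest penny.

£15.90

Power = 12.0 A × 240 V = 2880 W = 2.88 kW
Energy = 2.88 kW × 23 h = 66.24 kWh
Cost = 66.24 kWh × £0.24/kWh = £15.90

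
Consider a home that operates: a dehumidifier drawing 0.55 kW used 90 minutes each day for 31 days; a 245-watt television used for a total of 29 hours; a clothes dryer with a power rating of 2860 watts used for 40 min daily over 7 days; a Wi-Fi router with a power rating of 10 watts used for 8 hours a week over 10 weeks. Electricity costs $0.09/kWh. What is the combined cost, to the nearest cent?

$4.21

dehumidifier: Runtime = 90 min × 31 = 2790 min = 46.5 h
dehumidifier: 0.55 kW × 46.5 h = 25.575 kWh
television: 0.245 kW × 29 h = 7.105 kWh
clothes dryer: Runtime = 40 min × 7 = 280 min = 4.666666… h
clothes dryer: 2.86 kW × 4.666666… h = 13.346666… kWh
Wi-Fi router: Runtime = 8 h/week × 10 weeks = 80 h
Wi-Fi router: 0.01 kW × 80 h = 0.8 kWh
Total energy = 46.826666… kWh
Cost = 46.826666… × $0.09 = $4.21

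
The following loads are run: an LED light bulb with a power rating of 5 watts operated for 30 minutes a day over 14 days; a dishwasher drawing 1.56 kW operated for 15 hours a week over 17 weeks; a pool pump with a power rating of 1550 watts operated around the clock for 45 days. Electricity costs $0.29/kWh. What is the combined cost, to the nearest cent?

$600.83

LED light bulb: Runtime = 30 min × 14 = 420 min = 7 h
LED light bulb: 0.005 kW × 7 h = 0.035 kWh
dishwasher: Runtime = 15 h/week × 17 weeks = 255 h
dishwasher: 1.56 kW × 255 h = 397.8 kWh
pool pump: Runtime = 24 h × 45 = 1080 h
pool pump: 1.55 kW × 1080 h = 1674 kWh
Total energy = 2071.835 kWh
Cost = 2071.835 × $0.29 = $600.83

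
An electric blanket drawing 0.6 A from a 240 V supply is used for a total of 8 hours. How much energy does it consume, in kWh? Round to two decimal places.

1.15 kWh

Power = 0.6 A × 240 V = 144 W = 0.144 kW
Energy = 0.144 kW × 8 h = 1.152 kWh ≈ 1.15 kWh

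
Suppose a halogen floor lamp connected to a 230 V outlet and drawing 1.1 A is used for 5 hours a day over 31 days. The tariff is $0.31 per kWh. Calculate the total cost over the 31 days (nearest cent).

Power = 1.1 A × 230 V = 253 W = 0.253 kW
Runtime = 5 h/day × 31 days = 155 h
Energy = 0.253 kW × 155 h = 39.215 kWh
Cost = 39.215 kWh × $0.31/kWh = $12.16

$12.16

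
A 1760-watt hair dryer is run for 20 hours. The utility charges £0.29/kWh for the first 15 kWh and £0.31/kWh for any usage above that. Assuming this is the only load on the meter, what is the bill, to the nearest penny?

Energy = 1.76 kW × 20 h = 35.2 kWh
Tier 1 (0–15 kWh): 15 × £0.29 = £4.35
Above 15 kWh: 20.2 × £0.31 = £6.262
Bill = £10.61

£10.61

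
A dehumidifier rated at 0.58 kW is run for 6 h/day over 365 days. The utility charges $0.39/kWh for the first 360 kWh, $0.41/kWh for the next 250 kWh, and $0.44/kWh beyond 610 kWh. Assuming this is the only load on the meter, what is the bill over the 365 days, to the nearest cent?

Runtime = 6 h/day × 365 days = 2190 h
Energy = 0.58 kW × 2190 h = 1270.2 kWh
Tier 1 (0–360 kWh): 360 × $0.39 = $140.4
Tier 2 (360–610 kWh): 250 × $0.41 = $102.5
Above 610 kWh: 660.2 × $0.44 = $290.488
Bill = $533.39

$533.39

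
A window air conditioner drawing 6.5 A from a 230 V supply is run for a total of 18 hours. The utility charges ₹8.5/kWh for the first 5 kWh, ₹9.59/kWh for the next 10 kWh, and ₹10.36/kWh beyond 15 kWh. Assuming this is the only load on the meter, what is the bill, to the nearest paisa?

₹261.79

Power = 6.5 A × 230 V = 1495 W = 1.495 kW
Energy = 1.495 kW × 18 h = 26.91 kWh
Tier 1 (0–5 kWh): 5 × ₹8.5 = ₹42.5
Tier 2 (5–15 kWh): 10 × ₹9.59 = ₹95.9
Above 15 kWh: 11.91 × ₹10.36 = ₹123.3876
Bill = ₹261.79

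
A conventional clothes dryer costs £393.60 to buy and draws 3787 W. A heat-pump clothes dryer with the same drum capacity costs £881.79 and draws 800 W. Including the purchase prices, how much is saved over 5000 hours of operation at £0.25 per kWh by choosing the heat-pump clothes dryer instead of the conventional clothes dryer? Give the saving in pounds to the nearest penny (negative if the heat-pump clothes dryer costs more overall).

conventional clothes dryer: £393.60 + (3787/1000) kW × 5000 h × £0.25 = £393.60 + £4733.75 = £5127.35
heat-pump clothes dryer: £881.79 + (800/1000) kW × 5000 h × £0.25 = £881.79 + £1000 = £1881.79
Saving = £5127.35 − £1881.79 = £3245.56

£3245.56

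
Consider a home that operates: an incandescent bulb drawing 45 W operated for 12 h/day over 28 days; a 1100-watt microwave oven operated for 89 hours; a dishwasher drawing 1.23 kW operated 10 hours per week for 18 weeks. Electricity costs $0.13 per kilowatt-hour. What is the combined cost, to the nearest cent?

$43.47

incandescent bulb: Runtime = 12 h/day × 28 days = 336 h
incandescent bulb: 0.045 kW × 336 h = 15.12 kWh
microwave oven: 1.1 kW × 89 h = 97.9 kWh
dishwasher: Runtime = 10 h/week × 18 weeks = 180 h
dishwasher: 1.23 kW × 180 h = 221.4 kWh
Total energy = 334.42 kWh
Cost = 334.42 × $0.13 = $43.47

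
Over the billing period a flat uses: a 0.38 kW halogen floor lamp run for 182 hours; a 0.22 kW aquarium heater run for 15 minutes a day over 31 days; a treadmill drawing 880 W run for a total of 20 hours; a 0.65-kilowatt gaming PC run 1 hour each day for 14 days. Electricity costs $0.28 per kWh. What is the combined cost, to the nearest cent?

halogen floor lamp: 0.38 kW × 182 h = 69.16 kWh
aquarium heater: Runtime = 15 min × 31 = 465 min = 7.75 h
aquarium heater: 0.22 kW × 7.75 h = 1.705 kWh
treadmill: 0.88 kW × 20 h = 17.6 kWh
gaming PC: Runtime = 1 h/day × 14 days = 14 h
gaming PC: 0.65 kW × 14 h = 9.1 kWh
Total energy = 97.565 kWh
Cost = 97.565 × $0.28 = $27.32

$27.32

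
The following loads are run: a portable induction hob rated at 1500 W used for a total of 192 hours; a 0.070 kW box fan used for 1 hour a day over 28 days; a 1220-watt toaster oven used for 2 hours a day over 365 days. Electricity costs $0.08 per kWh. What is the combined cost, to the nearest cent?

portable induction hob: 1.5 kW × 192 h = 288 kWh
box fan: Runtime = 1 h/day × 28 days = 28 h
box fan: 0.07 kW × 28 h = 1.96 kWh
toaster oven: Runtime = 2 h/day × 365 days = 730 h
toaster oven: 1.22 kW × 730 h = 890.6 kWh
Total energy = 1180.56 kWh
Cost = 1180.56 × $0.08 = $94.44

$94.44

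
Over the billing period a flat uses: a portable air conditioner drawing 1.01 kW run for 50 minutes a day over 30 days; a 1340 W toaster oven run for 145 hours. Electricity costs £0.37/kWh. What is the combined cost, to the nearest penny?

portable air conditioner: Runtime = 50 min × 30 = 1500 min = 25 h
portable air conditioner: 1.01 kW × 25 h = 25.25 kWh
toaster oven: 1.34 kW × 145 h = 194.3 kWh
Total energy = 219.55 kWh
Cost = 219.55 × £0.37 = £81.23

£81.23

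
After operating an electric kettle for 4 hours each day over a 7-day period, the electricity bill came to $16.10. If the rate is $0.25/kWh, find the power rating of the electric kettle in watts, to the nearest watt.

Energy = $16.10 ÷ $0.25/kWh = 64.4 kWh
Runtime = 4 h/day × 7 days = 28 h
Power = 64.4 kWh ÷ 28 h = 2.3 kW = 2300 W

2300 W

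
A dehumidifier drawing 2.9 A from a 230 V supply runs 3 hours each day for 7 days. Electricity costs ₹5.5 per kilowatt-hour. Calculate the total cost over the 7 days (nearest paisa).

₹77.04

Power = 2.9 A × 230 V = 667 W = 0.667 kW
Runtime = 3 h/day × 7 days = 21 h
Energy = 0.667 kW × 21 h = 14.007 kWh
Cost = 14.007 kWh × ₹5.5/kWh = ₹77.04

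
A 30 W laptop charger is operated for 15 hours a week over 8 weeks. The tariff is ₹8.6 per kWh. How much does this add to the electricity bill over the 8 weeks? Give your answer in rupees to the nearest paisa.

Runtime = 15 h/week × 8 weeks = 120 h
Energy = 0.03 kW × 120 h = 3.6 kWh
Cost = 3.6 kWh × ₹8.6/kWh = ₹30.96

₹30.96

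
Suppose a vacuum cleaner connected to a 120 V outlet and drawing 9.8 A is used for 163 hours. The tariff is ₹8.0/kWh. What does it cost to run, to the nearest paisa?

₹1533.50

Power = 9.8 A × 120 V = 1176 W = 1.176 kW
Energy = 1.176 kW × 163 h = 191.688 kWh
Cost = 191.688 kWh × ₹8.0/kWh = ₹1533.50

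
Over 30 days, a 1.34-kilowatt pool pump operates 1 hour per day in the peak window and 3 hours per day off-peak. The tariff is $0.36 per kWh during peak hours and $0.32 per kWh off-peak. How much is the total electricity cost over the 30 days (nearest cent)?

$53.06

Peak energy = 1.34 kW × 1 h × 30 = 40.2 kWh
Off-peak energy = 1.34 kW × 3 h × 30 = 120.6 kWh
Cost = 40.2 × $0.36 + 120.6 × $0.32 = $14.472 + $38.592 = $53.06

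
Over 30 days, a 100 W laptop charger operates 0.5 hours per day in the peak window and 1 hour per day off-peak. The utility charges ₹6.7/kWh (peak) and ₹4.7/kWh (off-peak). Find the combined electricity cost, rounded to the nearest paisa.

₹24.15

Peak energy = 0.1 kW × 0.5 h × 30 = 1.5 kWh
Off-peak energy = 0.1 kW × 1 h × 30 = 3 kWh
Cost = 1.5 × ₹6.7 + 3 × ₹4.7 = ₹10.05 + ₹14.1 = ₹24.15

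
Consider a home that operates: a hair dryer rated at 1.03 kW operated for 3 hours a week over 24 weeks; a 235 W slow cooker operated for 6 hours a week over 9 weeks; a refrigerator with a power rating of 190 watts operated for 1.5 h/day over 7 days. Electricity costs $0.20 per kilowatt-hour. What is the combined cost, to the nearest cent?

hair dryer: Runtime = 3 h/week × 24 weeks = 72 h
hair dryer: 1.03 kW × 72 h = 74.16 kWh
slow cooker: Runtime = 6 h/week × 9 weeks = 54 h
slow cooker: 0.235 kW × 54 h = 12.69 kWh
refrigerator: Runtime = 1.5 h/day × 7 days = 10.5 h
refrigerator: 0.19 kW × 10.5 h = 1.995 kWh
Total energy = 88.845 kWh
Cost = 88.845 × $0.20 = $17.77

$17.77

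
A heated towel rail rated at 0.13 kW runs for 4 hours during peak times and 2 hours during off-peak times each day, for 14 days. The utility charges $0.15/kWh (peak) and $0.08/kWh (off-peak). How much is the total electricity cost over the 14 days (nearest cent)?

Peak energy = 0.13 kW × 4 h × 14 = 7.28 kWh
Off-peak energy = 0.13 kW × 2 h × 14 = 3.64 kWh
Cost = 7.28 × $0.15 + 3.64 × $0.08 = $1.092 + $0.2912 = $1.38

$1.38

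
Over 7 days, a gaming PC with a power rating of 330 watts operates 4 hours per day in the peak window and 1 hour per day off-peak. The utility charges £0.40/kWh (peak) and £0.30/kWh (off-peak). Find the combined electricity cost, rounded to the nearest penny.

£4.39

Peak energy = 0.33 kW × 4 h × 7 = 9.24 kWh
Off-peak energy = 0.33 kW × 1 h × 7 = 2.31 kWh
Cost = 9.24 × £0.40 + 2.31 × £0.30 = £3.696 + £0.693 = £4.39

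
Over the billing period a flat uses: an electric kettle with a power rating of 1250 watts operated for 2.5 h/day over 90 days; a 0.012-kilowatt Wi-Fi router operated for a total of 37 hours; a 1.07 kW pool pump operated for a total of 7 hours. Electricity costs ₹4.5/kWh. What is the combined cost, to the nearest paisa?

electric kettle: Runtime = 2.5 h/day × 90 days = 225 h
electric kettle: 1.25 kW × 225 h = 281.25 kWh
Wi-Fi router: 0.012 kW × 37 h = 0.444 kWh
pool pump: 1.07 kW × 7 h = 7.49 kWh
Total energy = 289.184 kWh
Cost = 289.184 × ₹4.5 = ₹1301.33

₹1301.33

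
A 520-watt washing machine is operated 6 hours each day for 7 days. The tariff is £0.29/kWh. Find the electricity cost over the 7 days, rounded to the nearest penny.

£6.33

Runtime = 6 h/day × 7 days = 42 h
Energy = 0.52 kW × 42 h = 21.84 kWh
Cost = 21.84 kWh × £0.29/kWh = £6.33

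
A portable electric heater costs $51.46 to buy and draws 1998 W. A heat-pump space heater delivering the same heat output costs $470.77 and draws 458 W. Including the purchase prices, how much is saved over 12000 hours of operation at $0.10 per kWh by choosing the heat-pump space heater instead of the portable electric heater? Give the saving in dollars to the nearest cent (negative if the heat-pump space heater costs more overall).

portable electric heater: $51.46 + (1998/1000) kW × 12000 h × $0.10 = $51.46 + $2397.6 = $2449.06
heat-pump space heater: $470.77 + (458/1000) kW × 12000 h × $0.10 = $470.77 + $549.6 = $1020.37
Saving = $2449.06 − $1020.37 = $1428.69

$1428.69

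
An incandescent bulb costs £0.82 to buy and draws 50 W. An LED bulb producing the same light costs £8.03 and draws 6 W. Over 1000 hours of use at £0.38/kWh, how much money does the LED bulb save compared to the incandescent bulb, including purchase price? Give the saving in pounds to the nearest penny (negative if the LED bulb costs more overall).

incandescent bulb: £0.82 + (50/1000) kW × 1000 h × £0.38 = £0.82 + £19 = £19.82
LED bulb: £8.03 + (6/1000) kW × 1000 h × £0.38 = £8.03 + £2.28 = £10.31
Saving = £19.82 − £10.31 = £9.51

£9.51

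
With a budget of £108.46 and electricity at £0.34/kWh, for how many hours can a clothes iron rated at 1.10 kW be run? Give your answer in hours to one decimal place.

290.0 h

Energy available = £108.46 ÷ £0.34/kWh = 319 kWh
Hours = 319 kWh ÷ 1.1 kW = 290.0 h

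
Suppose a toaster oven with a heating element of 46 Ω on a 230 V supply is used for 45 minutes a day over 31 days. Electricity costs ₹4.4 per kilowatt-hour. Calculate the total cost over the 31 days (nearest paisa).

₹117.65

Power = V²/R = 230²/46 = 1150 W = 1.15 kW
Runtime = 45 min × 31 = 1395 min = 23.25 h
Energy = 1.15 kW × 23.25 h = 26.7375 kWh
Cost = 26.7375 kWh × ₹4.4/kWh = ₹117.65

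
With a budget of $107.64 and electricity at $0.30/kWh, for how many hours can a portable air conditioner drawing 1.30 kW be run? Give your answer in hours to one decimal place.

276.0 h

Energy available = $107.64 ÷ $0.30/kWh = 358.8 kWh
Hours = 358.8 kWh ÷ 1.3 kW = 276.0 h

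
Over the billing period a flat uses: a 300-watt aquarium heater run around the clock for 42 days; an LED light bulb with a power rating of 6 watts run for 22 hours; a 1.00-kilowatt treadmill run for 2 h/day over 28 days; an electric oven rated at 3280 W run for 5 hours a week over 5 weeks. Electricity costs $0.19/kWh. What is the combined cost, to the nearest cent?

aquarium heater: Runtime = 24 h × 42 = 1008 h
aquarium heater: 0.3 kW × 1008 h = 302.4 kWh
LED light bulb: 0.006 kW × 22 h = 0.132 kWh
treadmill: Runtime = 2 h/day × 28 days = 56 h
treadmill: 1 kW × 56 h = 56 kWh
electric oven: Runtime = 5 h/week × 5 weeks = 25 h
electric oven: 3.28 kW × 25 h = 82 kWh
Total energy = 440.532 kWh
Cost = 440.532 × $0.19 = $83.70

$83.70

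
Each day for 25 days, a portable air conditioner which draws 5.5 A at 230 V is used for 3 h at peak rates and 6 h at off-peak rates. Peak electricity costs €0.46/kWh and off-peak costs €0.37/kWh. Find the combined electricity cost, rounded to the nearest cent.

Power = 5.5 A × 230 V = 1265 W = 1.265 kW
Peak energy = 1.265 kW × 3 h × 25 = 94.875 kWh
Off-peak energy = 1.265 kW × 6 h × 25 = 189.75 kWh
Cost = 94.875 × €0.46 + 189.75 × €0.37 = €43.6425 + €70.2075 = €113.85

€113.85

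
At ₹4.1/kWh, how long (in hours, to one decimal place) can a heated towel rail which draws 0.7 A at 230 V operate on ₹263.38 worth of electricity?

399.0 h

Power = 0.7 A × 230 V = 161 W = 0.161 kW
Energy available = ₹263.38 ÷ ₹4.1/kWh = 64.239 kWh
Hours = 64.239 kWh ÷ 0.161 kW = 399.0 h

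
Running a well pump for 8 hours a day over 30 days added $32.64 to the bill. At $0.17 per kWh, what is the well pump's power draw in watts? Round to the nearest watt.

Energy = $32.64 ÷ $0.17/kWh = 192 kWh
Runtime = 8 h/day × 30 days = 240 h
Power = 192 kWh ÷ 240 h = 0.8 kW = 800 W

800 W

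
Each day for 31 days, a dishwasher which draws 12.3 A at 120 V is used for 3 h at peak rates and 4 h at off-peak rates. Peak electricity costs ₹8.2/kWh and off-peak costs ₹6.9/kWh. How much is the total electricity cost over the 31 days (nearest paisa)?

₹2388.46

Power = 12.3 A × 120 V = 1476 W = 1.476 kW
Peak energy = 1.476 kW × 3 h × 31 = 137.268 kWh
Off-peak energy = 1.476 kW × 4 h × 31 = 183.024 kWh
Cost = 137.268 × ₹8.2 + 183.024 × ₹6.9 = ₹1125.5976 + ₹1262.8656 = ₹2388.46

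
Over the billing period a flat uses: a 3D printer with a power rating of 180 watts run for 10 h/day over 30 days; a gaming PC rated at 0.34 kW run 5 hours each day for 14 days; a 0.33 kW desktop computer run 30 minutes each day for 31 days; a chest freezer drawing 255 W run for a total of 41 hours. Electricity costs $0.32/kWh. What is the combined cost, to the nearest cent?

3D printer: Runtime = 10 h/day × 30 days = 300 h
3D printer: 0.18 kW × 300 h = 54 kWh
gaming PC: Runtime = 5 h/day × 14 days = 70 h
gaming PC: 0.34 kW × 70 h = 23.8 kWh
desktop computer: Runtime = 30 min × 31 = 930 min = 15.5 h
desktop computer: 0.33 kW × 15.5 h = 5.115 kWh
chest freezer: 0.255 kW × 41 h = 10.455 kWh
Total energy = 93.37 kWh
Cost = 93.37 × $0.32 = $29.88

$29.88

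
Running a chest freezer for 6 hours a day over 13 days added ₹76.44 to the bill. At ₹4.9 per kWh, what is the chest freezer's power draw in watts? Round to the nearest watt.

200 W

Energy = ₹76.44 ÷ ₹4.9/kWh = 15.6 kWh
Runtime = 6 h/day × 13 days = 78 h
Power = 15.6 kWh ÷ 78 h = 0.2 kW = 200 W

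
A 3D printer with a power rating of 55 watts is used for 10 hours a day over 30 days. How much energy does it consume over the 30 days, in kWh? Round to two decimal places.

16.50 kWh

Runtime = 10 h/day × 30 days = 300 h
Energy = 0.055 kW × 300 h = 16.5 kWh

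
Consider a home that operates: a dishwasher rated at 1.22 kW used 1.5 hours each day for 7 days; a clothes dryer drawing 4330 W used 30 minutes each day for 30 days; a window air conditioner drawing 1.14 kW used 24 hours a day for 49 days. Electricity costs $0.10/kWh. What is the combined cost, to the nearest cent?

$141.84

dishwasher: Runtime = 1.5 h/day × 7 days = 10.5 h
dishwasher: 1.22 kW × 10.5 h = 12.81 kWh
clothes dryer: Runtime = 30 min × 30 = 900 min = 15 h
clothes dryer: 4.33 kW × 15 h = 64.95 kWh
window air conditioner: Runtime = 24 h × 49 = 1176 h
window air conditioner: 1.14 kW × 1176 h = 1340.64 kWh
Total energy = 1418.4 kWh
Cost = 1418.4 × $0.10 = $141.84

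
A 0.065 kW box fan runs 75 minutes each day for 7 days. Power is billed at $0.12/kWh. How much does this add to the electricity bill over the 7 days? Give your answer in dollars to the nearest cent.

$0.07

Runtime = 75 min × 7 = 525 min = 8.75 h
Energy = 0.065 kW × 8.75 h = 0.56875 kWh
Cost = 0.56875 kWh × $0.12/kWh = $0.07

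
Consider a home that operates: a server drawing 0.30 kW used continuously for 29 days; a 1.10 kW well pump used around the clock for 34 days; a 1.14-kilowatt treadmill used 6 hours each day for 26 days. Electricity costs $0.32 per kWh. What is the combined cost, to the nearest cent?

$410.96

server: Runtime = 24 h × 29 = 696 h
server: 0.3 kW × 696 h = 208.8 kWh
well pump: Runtime = 24 h × 34 = 816 h
well pump: 1.1 kW × 816 h = 897.6 kWh
treadmill: Runtime = 6 h/day × 26 days = 156 h
treadmill: 1.14 kW × 156 h = 177.84 kWh
Total energy = 1284.24 kWh
Cost = 1284.24 × $0.32 = $410.96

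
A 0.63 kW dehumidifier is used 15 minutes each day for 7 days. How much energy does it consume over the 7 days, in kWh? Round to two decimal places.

Runtime = 15 min × 7 = 105 min = 1.75 h
Energy = 0.63 kW × 1.75 h = 1.1025 kWh ≈ 1.10 kWh

1.10 kWh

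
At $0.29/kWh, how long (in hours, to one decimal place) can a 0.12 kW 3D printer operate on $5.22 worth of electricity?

150.0 h

Energy available = $5.22 ÷ $0.29/kWh = 18 kWh
Hours = 18 kWh ÷ 0.12 kW = 150.0 h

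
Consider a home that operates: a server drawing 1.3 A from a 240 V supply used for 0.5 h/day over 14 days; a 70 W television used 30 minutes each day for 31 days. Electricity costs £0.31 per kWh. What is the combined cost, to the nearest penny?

£1.01

server: Power = 1.3 A × 240 V = 312 W = 0.312 kW
server: Runtime = 0.5 h/day × 14 days = 7 h
server: 0.312 kW × 7 h = 2.184 kWh
television: Runtime = 30 min × 31 = 930 min = 15.5 h
television: 0.07 kW × 15.5 h = 1.085 kWh
Total energy = 3.269 kWh
Cost = 3.269 × £0.31 = £1.01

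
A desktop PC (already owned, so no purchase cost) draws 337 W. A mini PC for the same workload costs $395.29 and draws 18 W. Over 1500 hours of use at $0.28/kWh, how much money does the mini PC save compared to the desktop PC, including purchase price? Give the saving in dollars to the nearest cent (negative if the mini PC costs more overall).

-$261.31

desktop PC: $0.00 + (337/1000) kW × 1500 h × $0.28 = $0.00 + $141.54 = $141.54
mini PC: $395.29 + (18/1000) kW × 1500 h × $0.28 = $395.29 + $7.56 = $402.85
Saving = $141.54 − $402.85 = −$261.31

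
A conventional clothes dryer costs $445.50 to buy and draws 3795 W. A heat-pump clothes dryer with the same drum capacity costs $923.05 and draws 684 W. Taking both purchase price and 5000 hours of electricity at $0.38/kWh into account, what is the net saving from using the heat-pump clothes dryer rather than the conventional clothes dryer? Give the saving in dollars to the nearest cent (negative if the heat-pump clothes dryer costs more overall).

$5433.35

conventional clothes dryer: $445.50 + (3795/1000) kW × 5000 h × $0.38 = $445.50 + $7210.5 = $7656
heat-pump clothes dryer: $923.05 + (684/1000) kW × 5000 h × $0.38 = $923.05 + $1299.6 = $2222.65
Saving = $7656 − $2222.65 = $5433.35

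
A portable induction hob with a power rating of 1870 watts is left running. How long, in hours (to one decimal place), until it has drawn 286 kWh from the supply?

152.9 h

Hours = 286 kWh ÷ 1.87 kW = 152.9 h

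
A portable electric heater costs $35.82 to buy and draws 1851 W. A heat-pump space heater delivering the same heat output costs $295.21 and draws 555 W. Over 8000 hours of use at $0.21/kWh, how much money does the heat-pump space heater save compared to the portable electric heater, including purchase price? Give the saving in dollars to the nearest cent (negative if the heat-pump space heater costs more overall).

$1917.89

portable electric heater: $35.82 + (1851/1000) kW × 8000 h × $0.21 = $35.82 + $3109.68 = $3145.5
heat-pump space heater: $295.21 + (555/1000) kW × 8000 h × $0.21 = $295.21 + $932.4 = $1227.61
Saving = $3145.5 − $1227.61 = $1917.89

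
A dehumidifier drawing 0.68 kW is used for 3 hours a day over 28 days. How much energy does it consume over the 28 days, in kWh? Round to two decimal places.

57.12 kWh

Runtime = 3 h/day × 28 days = 84 h
Energy = 0.68 kW × 84 h = 57.12 kWh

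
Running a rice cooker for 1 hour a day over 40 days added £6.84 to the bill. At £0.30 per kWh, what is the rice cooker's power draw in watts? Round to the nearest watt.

Energy = £6.84 ÷ £0.30/kWh = 22.8 kWh
Runtime = 1 h/day × 40 days = 40 h
Power = 22.8 kWh ÷ 40 h = 0.57 kW = 570 W

570 W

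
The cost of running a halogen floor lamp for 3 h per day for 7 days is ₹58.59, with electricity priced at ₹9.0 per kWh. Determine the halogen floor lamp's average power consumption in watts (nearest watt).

Energy = ₹58.59 ÷ ₹9.0/kWh = 6.51 kWh
Runtime = 3 h/day × 7 days = 21 h
Power = 6.51 kWh ÷ 21 h = 0.31 kW = 310 W

310 W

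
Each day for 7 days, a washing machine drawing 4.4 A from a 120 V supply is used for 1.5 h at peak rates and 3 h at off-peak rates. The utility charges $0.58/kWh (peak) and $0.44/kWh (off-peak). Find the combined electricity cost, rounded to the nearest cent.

Power = 4.4 A × 120 V = 528 W = 0.528 kW
Peak energy = 0.528 kW × 1.5 h × 7 = 5.544 kWh
Off-peak energy = 0.528 kW × 3 h × 7 = 11.088 kWh
Cost = 5.544 × $0.58 + 11.088 × $0.44 = $3.21552 + $4.87872 = $8.09

$8.09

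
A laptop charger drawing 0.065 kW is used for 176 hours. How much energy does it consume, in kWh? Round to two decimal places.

11.44 kWh

Energy = 0.065 kW × 176 h = 11.44 kWh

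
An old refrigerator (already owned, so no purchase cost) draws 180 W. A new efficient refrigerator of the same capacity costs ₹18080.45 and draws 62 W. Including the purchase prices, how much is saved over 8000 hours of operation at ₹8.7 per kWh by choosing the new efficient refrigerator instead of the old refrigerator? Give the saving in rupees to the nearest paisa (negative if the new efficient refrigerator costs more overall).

old refrigerator: ₹0.00 + (180/1000) kW × 8000 h × ₹8.7 = ₹0.00 + ₹12528 = ₹12528
new efficient refrigerator: ₹18080.45 + (62/1000) kW × 8000 h × ₹8.7 = ₹18080.45 + ₹4315.2 = ₹22395.65
Saving = ₹12528 − ₹22395.65 = −₹9867.65

-₹9867.65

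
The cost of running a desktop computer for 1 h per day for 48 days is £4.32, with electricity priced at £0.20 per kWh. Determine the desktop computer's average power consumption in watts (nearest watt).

Energy = £4.32 ÷ £0.20/kWh = 21.6 kWh
Runtime = 1 h/day × 48 days = 48 h
Power = 21.6 kWh ÷ 48 h = 0.45 kW = 450 W

450 W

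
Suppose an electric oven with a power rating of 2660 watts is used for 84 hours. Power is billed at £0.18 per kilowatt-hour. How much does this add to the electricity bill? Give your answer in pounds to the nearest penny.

£40.22

Energy = 2.66 kW × 84 h = 223.44 kWh
Cost = 223.44 kWh × £0.18/kWh = £40.22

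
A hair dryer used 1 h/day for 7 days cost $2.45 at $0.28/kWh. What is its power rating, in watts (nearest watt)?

Energy = $2.45 ÷ $0.28/kWh = 8.75 kWh
Runtime = 1 h/day × 7 days = 7 h
Power = 8.75 kWh ÷ 7 h = 1.25 kW = 1250 W

1250 W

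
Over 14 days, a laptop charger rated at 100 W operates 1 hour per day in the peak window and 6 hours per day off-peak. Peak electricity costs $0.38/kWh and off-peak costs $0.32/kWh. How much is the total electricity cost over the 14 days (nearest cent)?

$3.22

Peak energy = 0.1 kW × 1 h × 14 = 1.4 kWh
Off-peak energy = 0.1 kW × 6 h × 14 = 8.4 kWh
Cost = 1.4 × $0.38 + 8.4 × $0.32 = $0.532 + $2.688 = $3.22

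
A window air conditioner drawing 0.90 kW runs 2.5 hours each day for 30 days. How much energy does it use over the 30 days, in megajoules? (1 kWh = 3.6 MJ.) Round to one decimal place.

Runtime = 2.5 h/day × 30 days = 75 h
Energy = 0.9 kW × 75 h = 67.5 kWh
= 67.5 × 3.6 MJ = 243.0 MJ

243.0 MJ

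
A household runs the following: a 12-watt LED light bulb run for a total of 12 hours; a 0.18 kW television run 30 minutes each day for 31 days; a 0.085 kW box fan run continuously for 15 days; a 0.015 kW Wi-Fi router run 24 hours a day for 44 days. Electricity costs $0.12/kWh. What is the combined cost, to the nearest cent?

$5.92

LED light bulb: 0.012 kW × 12 h = 0.144 kWh
television: Runtime = 30 min × 31 = 930 min = 15.5 h
television: 0.18 kW × 15.5 h = 2.79 kWh
box fan: Runtime = 24 h × 15 = 360 h
box fan: 0.085 kW × 360 h = 30.6 kWh
Wi-Fi router: Runtime = 24 h × 44 = 1056 h
Wi-Fi router: 0.015 kW × 1056 h = 15.84 kWh
Total energy = 49.374 kWh
Cost = 49.374 × $0.12 = $5.92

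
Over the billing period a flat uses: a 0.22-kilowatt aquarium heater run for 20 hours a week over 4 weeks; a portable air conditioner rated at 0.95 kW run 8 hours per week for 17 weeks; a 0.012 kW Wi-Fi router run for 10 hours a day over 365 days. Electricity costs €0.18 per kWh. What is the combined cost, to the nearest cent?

aquarium heater: Runtime = 20 h/week × 4 weeks = 80 h
aquarium heater: 0.22 kW × 80 h = 17.6 kWh
portable air conditioner: Runtime = 8 h/week × 17 weeks = 136 h
portable air conditioner: 0.95 kW × 136 h = 129.2 kWh
Wi-Fi router: Runtime = 10 h/day × 365 days = 3650 h
Wi-Fi router: 0.012 kW × 3650 h = 43.8 kWh
Total energy = 190.6 kWh
Cost = 190.6 × €0.18 = €34.31

€34.31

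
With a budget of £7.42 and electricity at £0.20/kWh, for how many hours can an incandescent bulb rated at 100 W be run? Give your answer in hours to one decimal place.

Energy available = £7.42 ÷ £0.20/kWh = 37.1 kWh
Hours = 37.1 kWh ÷ 0.1 kW = 371.0 h

371.0 h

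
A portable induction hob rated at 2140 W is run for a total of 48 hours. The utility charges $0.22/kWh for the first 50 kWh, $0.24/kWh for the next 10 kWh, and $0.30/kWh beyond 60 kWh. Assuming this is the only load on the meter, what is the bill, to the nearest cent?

$26.22

Energy = 2.14 kW × 48 h = 102.72 kWh
Tier 1 (0–50 kWh): 50 × $0.22 = $11
Tier 2 (50–60 kWh): 10 × $0.24 = $2.4
Above 60 kWh: 42.72 × $0.30 = $12.816
Bill = $26.22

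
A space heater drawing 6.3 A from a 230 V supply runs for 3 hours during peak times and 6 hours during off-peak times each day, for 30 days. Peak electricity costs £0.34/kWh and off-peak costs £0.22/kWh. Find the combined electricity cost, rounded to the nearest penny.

£101.72

Power = 6.3 A × 230 V = 1449 W = 1.449 kW
Peak energy = 1.449 kW × 3 h × 30 = 130.41 kWh
Off-peak energy = 1.449 kW × 6 h × 30 = 260.82 kWh
Cost = 130.41 × £0.34 + 260.82 × £0.22 = £44.3394 + £57.3804 = £101.72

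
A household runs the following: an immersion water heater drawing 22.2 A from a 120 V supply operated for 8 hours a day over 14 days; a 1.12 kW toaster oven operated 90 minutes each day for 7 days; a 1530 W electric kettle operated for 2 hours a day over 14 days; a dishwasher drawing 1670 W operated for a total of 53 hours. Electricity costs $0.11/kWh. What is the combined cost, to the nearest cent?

$48.56

immersion water heater: Power = 22.2 A × 120 V = 2664 W = 2.664 kW
immersion water heater: Runtime = 8 h/day × 14 days = 112 h
immersion water heater: 2.664 kW × 112 h = 298.368 kWh
toaster oven: Runtime = 90 min × 7 = 630 min = 10.5 h
toaster oven: 1.12 kW × 10.5 h = 11.76 kWh
electric kettle: Runtime = 2 h/day × 14 days = 28 h
electric kettle: 1.53 kW × 28 h = 42.84 kWh
dishwasher: 1.67 kW × 53 h = 88.51 kWh
Total energy = 441.478 kWh
Cost = 441.478 × $0.11 = $48.56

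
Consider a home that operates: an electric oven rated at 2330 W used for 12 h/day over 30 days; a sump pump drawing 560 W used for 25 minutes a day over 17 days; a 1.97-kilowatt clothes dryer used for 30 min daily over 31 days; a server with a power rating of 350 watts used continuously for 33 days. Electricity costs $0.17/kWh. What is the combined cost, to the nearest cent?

electric oven: Runtime = 12 h/day × 30 days = 360 h
electric oven: 2.33 kW × 360 h = 838.8 kWh
sump pump: Runtime = 25 min × 17 = 425 min = 7.083333… h
sump pump: 0.56 kW × 7.083333… h = 3.966666… kWh
clothes dryer: Runtime = 30 min × 31 = 930 min = 15.5 h
clothes dryer: 1.97 kW × 15.5 h = 30.535 kWh
server: Runtime = 24 h × 33 = 792 h
server: 0.35 kW × 792 h = 277.2 kWh
Total energy = 1150.501666… kWh
Cost = 1150.501666… × $0.17 = $195.59

$195.59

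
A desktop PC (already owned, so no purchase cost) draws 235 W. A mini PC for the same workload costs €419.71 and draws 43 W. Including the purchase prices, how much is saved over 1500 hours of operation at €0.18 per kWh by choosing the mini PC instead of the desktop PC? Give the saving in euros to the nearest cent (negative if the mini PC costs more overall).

-€367.87

desktop PC: €0.00 + (235/1000) kW × 1500 h × €0.18 = €0.00 + €63.45 = €63.45
mini PC: €419.71 + (43/1000) kW × 1500 h × €0.18 = €419.71 + €11.61 = €431.32
Saving = €63.45 − €431.32 = −€367.87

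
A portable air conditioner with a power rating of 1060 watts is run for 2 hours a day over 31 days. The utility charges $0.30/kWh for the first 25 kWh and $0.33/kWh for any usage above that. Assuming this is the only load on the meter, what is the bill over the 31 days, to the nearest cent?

$20.94

Runtime = 2 h/day × 31 days = 62 h
Energy = 1.06 kW × 62 h = 65.72 kWh
Tier 1 (0–25 kWh): 25 × $0.30 = $7.5
Above 25 kWh: 40.72 × $0.33 = $13.4376
Bill = $20.94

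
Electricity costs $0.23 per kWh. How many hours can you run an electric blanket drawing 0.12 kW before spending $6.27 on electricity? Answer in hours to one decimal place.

Energy available = $6.27 ÷ $0.23/kWh = 27.2609 kWh
Hours = 27.2609 kWh ÷ 0.12 kW = 227.2 h

227.2 h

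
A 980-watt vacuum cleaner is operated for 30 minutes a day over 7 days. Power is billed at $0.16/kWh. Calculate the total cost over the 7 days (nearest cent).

Runtime = 30 min × 7 = 210 min = 3.5 h
Energy = 0.98 kW × 3.5 h = 3.43 kWh
Cost = 3.43 kWh × $0.16/kWh = $0.55

$0.55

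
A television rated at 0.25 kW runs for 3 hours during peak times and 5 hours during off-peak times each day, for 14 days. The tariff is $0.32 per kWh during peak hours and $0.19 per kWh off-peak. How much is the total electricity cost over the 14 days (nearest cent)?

$6.69

Peak energy = 0.25 kW × 3 h × 14 = 10.5 kWh
Off-peak energy = 0.25 kW × 5 h × 14 = 17.5 kWh
Cost = 10.5 × $0.32 + 17.5 × $0.19 = $3.36 + $3.325 = $6.69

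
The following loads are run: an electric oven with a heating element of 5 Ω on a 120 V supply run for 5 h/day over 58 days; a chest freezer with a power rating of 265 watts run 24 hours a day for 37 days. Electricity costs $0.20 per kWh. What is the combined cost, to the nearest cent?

$214.10

electric oven: Power = V²/R = 120²/5 = 2880 W = 2.88 kW
electric oven: Runtime = 5 h/day × 58 days = 290 h
electric oven: 2.88 kW × 290 h = 835.2 kWh
chest freezer: Runtime = 24 h × 37 = 888 h
chest freezer: 0.265 kW × 888 h = 235.32 kWh
Total energy = 1070.52 kWh
Cost = 1070.52 × $0.20 = $214.10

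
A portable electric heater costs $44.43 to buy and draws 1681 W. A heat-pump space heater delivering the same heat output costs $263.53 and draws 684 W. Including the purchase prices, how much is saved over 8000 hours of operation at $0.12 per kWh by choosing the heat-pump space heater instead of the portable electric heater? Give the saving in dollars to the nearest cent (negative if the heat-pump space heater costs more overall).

portable electric heater: $44.43 + (1681/1000) kW × 8000 h × $0.12 = $44.43 + $1613.76 = $1658.19
heat-pump space heater: $263.53 + (684/1000) kW × 8000 h × $0.12 = $263.53 + $656.64 = $920.17
Saving = $1658.19 − $920.17 = $738.02

$738.02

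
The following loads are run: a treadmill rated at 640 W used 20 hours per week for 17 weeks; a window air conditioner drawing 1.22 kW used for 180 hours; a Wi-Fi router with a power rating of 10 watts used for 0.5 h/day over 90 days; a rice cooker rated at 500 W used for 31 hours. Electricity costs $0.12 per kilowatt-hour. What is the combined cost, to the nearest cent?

treadmill: Runtime = 20 h/week × 17 weeks = 340 h
treadmill: 0.64 kW × 340 h = 217.6 kWh
window air conditioner: 1.22 kW × 180 h = 219.6 kWh
Wi-Fi router: Runtime = 0.5 h/day × 90 days = 45 h
Wi-Fi router: 0.01 kW × 45 h = 0.45 kWh
rice cooker: 0.5 kW × 31 h = 15.5 kWh
Total energy = 453.15 kWh
Cost = 453.15 × $0.12 = $54.38

$54.38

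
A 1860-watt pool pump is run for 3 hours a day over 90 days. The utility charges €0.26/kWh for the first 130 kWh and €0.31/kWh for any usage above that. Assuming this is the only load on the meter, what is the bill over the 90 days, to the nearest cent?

€149.18

Runtime = 3 h/day × 90 days = 270 h
Energy = 1.86 kW × 270 h = 502.2 kWh
Tier 1 (0–130 kWh): 130 × €0.26 = €33.8
Above 130 kWh: 372.2 × €0.31 = €115.382
Bill = €149.18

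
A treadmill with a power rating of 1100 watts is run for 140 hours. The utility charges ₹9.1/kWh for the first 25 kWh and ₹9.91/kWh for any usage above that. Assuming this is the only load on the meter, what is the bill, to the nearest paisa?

Energy = 1.1 kW × 140 h = 154 kWh
Tier 1 (0–25 kWh): 25 × ₹9.1 = ₹227.5
Above 25 kWh: 129 × ₹9.91 = ₹1278.39
Bill = ₹1505.89

₹1505.89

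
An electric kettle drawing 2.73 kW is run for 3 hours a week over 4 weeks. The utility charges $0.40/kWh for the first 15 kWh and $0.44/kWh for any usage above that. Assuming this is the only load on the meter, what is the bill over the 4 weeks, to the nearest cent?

$13.81

Runtime = 3 h/week × 4 weeks = 12 h
Energy = 2.73 kW × 12 h = 32.76 kWh
Tier 1 (0–15 kWh): 15 × $0.40 = $6
Above 15 kWh: 17.76 × $0.44 = $7.8144
Bill = $13.81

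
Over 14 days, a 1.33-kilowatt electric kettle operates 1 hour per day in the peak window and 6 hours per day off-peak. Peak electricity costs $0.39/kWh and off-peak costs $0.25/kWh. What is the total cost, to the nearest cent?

$35.19

Peak energy = 1.33 kW × 1 h × 14 = 18.62 kWh
Off-peak energy = 1.33 kW × 6 h × 14 = 111.72 kWh
Cost = 18.62 × $0.39 + 111.72 × $0.25 = $7.2618 + $27.93 = $35.19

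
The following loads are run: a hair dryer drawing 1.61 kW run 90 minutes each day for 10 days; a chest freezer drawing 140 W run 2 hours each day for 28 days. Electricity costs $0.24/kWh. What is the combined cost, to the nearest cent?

hair dryer: Runtime = 90 min × 10 = 900 min = 15 h
hair dryer: 1.61 kW × 15 h = 24.15 kWh
chest freezer: Runtime = 2 h/day × 28 days = 56 h
chest freezer: 0.14 kW × 56 h = 7.84 kWh
Total energy = 31.99 kWh
Cost = 31.99 × $0.24 = $7.68

$7.68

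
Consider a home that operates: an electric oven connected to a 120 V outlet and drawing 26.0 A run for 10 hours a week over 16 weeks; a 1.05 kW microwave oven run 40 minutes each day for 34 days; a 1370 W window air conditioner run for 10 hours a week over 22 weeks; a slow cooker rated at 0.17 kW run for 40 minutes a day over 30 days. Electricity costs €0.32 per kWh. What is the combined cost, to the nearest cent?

electric oven: Power = 26.0 A × 120 V = 3120 W = 3.12 kW
electric oven: Runtime = 10 h/week × 16 weeks = 160 h
electric oven: 3.12 kW × 160 h = 499.2 kWh
microwave oven: Runtime = 40 min × 34 = 1360 min = 22.666666… h
microwave oven: 1.05 kW × 22.666666… h = 23.8 kWh
window air conditioner: Runtime = 10 h/week × 22 weeks = 220 h
window air conditioner: 1.37 kW × 220 h = 301.4 kWh
slow cooker: Runtime = 40 min × 30 = 1200 min = 20 h
slow cooker: 0.17 kW × 20 h = 3.4 kWh
Total energy = 827.8 kWh
Cost = 827.8 × €0.32 = €264.90

€264.90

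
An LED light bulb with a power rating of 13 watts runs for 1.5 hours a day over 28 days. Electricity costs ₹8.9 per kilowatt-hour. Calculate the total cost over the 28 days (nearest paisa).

Runtime = 1.5 h/day × 28 days = 42 h
Energy = 0.013 kW × 42 h = 0.546 kWh
Cost = 0.546 kWh × ₹8.9/kWh = ₹4.86

₹4.86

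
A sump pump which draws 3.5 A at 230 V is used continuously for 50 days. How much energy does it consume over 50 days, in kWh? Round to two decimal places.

966.00 kWh

Power = 3.5 A × 230 V = 805 W = 0.805 kW
Runtime = 24 h × 50 = 1200 h
Energy = 0.805 kW × 1200 h = 966 kWh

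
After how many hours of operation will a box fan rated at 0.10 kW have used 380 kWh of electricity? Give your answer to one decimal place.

Hours = 380 kWh ÷ 0.1 kW = 3800.0 h

3800.0 h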